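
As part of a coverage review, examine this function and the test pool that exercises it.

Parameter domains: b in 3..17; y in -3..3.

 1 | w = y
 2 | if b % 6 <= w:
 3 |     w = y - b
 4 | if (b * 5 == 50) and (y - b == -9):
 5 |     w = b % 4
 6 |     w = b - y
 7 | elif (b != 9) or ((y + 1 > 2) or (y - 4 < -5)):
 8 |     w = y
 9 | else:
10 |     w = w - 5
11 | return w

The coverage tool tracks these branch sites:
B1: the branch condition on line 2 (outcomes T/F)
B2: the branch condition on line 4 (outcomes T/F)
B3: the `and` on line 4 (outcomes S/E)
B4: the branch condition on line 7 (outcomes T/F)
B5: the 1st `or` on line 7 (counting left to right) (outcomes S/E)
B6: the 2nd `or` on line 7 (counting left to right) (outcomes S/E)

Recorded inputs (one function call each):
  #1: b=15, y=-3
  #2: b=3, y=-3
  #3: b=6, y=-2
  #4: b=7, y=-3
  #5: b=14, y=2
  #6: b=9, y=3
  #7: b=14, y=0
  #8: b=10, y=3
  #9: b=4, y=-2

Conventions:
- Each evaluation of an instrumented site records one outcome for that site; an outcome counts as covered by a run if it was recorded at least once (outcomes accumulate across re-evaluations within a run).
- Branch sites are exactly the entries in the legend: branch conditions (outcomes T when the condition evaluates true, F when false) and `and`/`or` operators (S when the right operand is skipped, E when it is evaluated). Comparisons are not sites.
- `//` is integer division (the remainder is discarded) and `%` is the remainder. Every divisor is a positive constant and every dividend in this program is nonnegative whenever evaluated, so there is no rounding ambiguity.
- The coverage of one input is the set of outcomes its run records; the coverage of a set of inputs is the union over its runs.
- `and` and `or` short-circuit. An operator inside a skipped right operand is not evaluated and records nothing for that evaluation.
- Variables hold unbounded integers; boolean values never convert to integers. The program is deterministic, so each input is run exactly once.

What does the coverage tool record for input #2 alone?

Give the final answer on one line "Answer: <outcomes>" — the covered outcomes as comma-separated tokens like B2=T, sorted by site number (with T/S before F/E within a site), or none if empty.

Simulating input #2 (b=3, y=-3) step by step:
  B1->F, B3->S, B2->F, B5->S, B4->T
collecting distinct outcomes: B1=F, B2=F, B3=S, B4=T, B5=S

Answer: B1=F, B2=F, B3=S, B4=T, B5=S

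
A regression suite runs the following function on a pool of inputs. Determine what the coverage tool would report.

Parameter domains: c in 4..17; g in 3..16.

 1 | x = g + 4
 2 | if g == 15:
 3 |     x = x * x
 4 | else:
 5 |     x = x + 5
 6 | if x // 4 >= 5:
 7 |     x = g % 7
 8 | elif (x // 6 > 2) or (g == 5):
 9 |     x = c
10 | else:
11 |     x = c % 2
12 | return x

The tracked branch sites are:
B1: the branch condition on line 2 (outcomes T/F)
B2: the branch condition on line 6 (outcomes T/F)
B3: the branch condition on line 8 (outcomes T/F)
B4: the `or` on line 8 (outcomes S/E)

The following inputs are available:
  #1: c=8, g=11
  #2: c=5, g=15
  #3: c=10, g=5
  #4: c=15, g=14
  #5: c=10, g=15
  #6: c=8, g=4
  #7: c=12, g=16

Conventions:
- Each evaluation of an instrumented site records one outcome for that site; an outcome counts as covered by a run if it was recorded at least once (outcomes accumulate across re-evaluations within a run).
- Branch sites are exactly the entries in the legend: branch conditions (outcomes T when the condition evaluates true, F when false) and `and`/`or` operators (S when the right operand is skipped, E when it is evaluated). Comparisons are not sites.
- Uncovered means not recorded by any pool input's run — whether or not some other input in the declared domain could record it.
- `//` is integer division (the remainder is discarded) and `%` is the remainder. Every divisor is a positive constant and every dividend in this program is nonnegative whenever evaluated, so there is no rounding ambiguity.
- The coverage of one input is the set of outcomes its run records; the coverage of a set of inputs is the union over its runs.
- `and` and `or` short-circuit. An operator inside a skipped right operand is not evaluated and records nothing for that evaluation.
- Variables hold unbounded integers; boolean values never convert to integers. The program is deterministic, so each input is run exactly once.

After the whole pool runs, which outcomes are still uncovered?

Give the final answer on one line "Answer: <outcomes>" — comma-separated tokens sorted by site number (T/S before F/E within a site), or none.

test 1 (c=8, g=11) hits B1=F, B2=T
test 2 (c=5, g=15) hits B1=T, B2=T
test 3 (c=10, g=5) hits B1=F, B2=F, B3=T, B4=E
test 4 (c=15, g=14) hits B1=F, B2=T
test 5 (c=10, g=15) hits B1=T, B2=T
test 6 (c=8, g=4) hits B1=F, B2=F, B3=F, B4=E
test 7 (c=12, g=16) hits B1=F, B2=T
union over the pool: B1=T, B1=F, B2=T, B2=F, B3=T, B3=F, B4=E
uncovered (1 of 8): B4=S

Answer: B4=S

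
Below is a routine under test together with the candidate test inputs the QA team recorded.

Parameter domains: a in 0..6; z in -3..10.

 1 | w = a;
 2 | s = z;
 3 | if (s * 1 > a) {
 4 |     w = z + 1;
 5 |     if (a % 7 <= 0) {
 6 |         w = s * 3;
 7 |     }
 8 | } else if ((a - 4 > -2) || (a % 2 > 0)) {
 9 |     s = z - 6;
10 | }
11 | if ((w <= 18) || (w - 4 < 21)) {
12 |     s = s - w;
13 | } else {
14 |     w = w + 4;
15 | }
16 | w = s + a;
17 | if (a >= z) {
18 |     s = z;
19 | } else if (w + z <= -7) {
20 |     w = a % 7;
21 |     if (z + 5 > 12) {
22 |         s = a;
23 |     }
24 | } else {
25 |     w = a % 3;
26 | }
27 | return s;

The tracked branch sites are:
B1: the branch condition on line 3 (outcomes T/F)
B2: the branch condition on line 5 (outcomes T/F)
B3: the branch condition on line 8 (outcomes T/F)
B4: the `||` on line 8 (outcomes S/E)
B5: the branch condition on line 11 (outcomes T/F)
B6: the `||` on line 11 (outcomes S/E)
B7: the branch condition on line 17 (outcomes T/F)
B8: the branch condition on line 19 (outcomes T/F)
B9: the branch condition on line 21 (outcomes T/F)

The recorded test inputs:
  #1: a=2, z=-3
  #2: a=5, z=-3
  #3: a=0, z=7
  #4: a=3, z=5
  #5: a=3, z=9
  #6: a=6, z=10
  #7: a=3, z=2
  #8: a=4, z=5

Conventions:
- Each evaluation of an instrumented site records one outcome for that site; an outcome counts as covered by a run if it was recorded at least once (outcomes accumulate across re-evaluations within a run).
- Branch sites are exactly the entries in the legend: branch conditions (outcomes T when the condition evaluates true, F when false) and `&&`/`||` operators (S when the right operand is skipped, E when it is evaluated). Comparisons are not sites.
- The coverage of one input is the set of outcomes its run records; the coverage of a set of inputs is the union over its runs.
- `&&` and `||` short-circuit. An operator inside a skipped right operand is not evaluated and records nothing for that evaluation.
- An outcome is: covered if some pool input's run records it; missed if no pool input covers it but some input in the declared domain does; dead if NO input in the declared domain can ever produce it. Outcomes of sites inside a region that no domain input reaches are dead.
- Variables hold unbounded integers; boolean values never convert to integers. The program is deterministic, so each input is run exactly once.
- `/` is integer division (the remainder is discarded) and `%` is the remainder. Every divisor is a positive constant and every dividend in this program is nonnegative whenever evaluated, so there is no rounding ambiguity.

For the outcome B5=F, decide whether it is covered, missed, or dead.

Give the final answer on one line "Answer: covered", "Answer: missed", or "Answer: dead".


no pool input records B5=F
but domain input (a=0, z=9) does record it -> reachable, so missed
Answer: missed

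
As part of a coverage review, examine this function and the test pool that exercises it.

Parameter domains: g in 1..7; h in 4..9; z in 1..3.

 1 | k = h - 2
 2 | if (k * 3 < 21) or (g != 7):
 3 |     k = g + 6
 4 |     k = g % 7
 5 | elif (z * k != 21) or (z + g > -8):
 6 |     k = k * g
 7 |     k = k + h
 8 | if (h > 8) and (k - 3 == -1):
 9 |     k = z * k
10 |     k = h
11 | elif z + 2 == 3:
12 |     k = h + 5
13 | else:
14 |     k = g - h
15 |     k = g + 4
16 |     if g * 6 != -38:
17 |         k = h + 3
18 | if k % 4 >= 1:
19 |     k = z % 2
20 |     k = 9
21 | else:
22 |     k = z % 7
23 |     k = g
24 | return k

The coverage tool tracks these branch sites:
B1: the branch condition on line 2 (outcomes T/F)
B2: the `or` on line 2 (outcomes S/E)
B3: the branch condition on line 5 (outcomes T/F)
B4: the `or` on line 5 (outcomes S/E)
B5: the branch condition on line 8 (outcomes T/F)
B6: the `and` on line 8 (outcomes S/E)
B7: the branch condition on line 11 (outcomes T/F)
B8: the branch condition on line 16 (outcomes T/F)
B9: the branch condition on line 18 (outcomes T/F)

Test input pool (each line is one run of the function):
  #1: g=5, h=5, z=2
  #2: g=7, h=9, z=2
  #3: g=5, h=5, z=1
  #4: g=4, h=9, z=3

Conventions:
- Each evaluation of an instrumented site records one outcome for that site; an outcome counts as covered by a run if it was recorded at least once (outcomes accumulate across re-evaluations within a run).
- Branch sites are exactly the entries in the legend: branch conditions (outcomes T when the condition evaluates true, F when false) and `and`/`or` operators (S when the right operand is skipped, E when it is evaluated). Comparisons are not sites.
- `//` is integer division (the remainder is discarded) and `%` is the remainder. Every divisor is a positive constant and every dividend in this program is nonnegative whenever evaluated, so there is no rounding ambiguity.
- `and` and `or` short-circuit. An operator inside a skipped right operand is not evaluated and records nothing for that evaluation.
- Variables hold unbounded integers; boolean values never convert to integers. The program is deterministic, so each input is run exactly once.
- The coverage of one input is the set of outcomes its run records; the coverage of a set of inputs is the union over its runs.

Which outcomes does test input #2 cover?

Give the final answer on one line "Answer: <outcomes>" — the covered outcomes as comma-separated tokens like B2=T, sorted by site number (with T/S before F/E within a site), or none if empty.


Event log for input #2 (g=7, h=9, z=2):
  B2->E, B1->F, B4->S, B3->T, B6->E, B5->F, B7->F, B8->T, B9->F
deduplicating events, the covered set is: B1=F, B2=E, B3=T, B4=S, B5=F, B6=E, B7=F, B8=T, B9=F
Answer: B1=F, B2=E, B3=T, B4=S, B5=F, B6=E, B7=F, B8=T, B9=F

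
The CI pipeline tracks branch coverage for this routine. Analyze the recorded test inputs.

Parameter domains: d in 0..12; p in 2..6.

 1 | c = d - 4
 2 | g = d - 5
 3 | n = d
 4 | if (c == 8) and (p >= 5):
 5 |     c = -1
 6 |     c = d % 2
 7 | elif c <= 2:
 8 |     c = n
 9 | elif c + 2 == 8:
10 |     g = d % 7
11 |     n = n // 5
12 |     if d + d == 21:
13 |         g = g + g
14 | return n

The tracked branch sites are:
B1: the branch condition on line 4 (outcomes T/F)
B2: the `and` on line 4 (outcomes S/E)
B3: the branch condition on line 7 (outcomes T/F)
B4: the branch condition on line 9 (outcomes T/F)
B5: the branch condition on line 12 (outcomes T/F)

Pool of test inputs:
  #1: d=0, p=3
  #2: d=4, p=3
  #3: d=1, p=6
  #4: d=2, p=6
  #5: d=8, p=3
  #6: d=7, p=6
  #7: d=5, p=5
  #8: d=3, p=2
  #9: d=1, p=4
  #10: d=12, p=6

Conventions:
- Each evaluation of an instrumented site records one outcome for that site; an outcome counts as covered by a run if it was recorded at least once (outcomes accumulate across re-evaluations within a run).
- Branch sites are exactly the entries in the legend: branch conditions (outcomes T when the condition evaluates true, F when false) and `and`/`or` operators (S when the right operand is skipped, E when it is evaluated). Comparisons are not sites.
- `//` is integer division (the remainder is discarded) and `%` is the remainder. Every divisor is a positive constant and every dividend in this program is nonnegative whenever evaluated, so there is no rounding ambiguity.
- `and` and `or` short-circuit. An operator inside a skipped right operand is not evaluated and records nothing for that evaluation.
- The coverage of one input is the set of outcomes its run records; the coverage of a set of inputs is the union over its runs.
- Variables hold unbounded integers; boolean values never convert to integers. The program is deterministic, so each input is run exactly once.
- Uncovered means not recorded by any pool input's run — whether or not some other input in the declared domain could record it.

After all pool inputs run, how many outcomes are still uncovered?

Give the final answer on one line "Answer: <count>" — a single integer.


input #1, d=0, p=3: events B2->S, B1->F, B3->T; outcomes B1=F, B2=S, B3=T
input #2, d=4, p=3: events B2->S, B1->F, B3->T; outcomes B1=F, B2=S, B3=T
input #3, d=1, p=6: events B2->S, B1->F, B3->T; outcomes B1=F, B2=S, B3=T
input #4, d=2, p=6: events B2->S, B1->F, B3->T; outcomes B1=F, B2=S, B3=T
input #5, d=8, p=3: events B2->S, B1->F, B3->F, B4->F; outcomes B1=F, B2=S, B3=F, B4=F
input #6, d=7, p=6: events B2->S, B1->F, B3->F, B4->F; outcomes B1=F, B2=S, B3=F, B4=F
input #7, d=5, p=5: events B2->S, B1->F, B3->T; outcomes B1=F, B2=S, B3=T
input #8, d=3, p=2: events B2->S, B1->F, B3->T; outcomes B1=F, B2=S, B3=T
input #9, d=1, p=4: events B2->S, B1->F, B3->T; outcomes B1=F, B2=S, B3=T
input #10, d=12, p=6: events B2->E, B1->T; outcomes B1=T, B2=E
union over the pool: B1=T, B1=F, B2=S, B2=E, B3=T, B3=F, B4=F
uncovered (3 of 10): B4=T, B5=T, B5=F
Answer: 3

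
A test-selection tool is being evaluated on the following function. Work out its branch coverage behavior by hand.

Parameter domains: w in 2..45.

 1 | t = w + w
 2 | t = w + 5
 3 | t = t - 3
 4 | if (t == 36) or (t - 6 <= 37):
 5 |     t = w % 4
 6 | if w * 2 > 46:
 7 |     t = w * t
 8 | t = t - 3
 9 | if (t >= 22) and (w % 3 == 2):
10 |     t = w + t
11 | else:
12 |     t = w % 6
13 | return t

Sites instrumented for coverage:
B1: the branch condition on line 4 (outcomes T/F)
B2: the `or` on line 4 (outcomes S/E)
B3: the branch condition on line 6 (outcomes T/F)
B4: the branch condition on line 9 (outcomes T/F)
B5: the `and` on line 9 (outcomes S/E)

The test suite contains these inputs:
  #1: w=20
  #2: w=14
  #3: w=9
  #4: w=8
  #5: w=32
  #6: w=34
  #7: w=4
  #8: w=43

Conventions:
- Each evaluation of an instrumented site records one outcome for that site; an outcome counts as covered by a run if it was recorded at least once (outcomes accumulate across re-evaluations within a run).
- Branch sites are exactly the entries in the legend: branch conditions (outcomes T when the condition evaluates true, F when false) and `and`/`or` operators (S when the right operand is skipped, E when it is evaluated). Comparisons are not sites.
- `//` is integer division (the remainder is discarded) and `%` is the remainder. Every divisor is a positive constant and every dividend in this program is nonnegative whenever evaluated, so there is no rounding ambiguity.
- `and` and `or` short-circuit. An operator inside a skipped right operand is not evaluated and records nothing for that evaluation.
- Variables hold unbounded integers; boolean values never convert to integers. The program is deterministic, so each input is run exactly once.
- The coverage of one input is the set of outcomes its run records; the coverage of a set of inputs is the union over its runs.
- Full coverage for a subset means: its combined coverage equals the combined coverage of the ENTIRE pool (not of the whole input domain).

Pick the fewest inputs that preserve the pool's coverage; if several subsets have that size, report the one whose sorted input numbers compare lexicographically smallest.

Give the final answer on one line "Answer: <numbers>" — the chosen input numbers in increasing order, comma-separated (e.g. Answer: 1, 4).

input #1 (w=20): events B2->E, B1->T, B3->F, B5->S, B4->F; covers B1=T, B2=E, B3=F, B4=F, B5=S
input #2 (w=14): events B2->E, B1->T, B3->F, B5->S, B4->F; covers B1=T, B2=E, B3=F, B4=F, B5=S
input #3 (w=9): events B2->E, B1->T, B3->F, B5->S, B4->F; covers B1=T, B2=E, B3=F, B4=F, B5=S
input #4 (w=8): events B2->E, B1->T, B3->F, B5->S, B4->F; covers B1=T, B2=E, B3=F, B4=F, B5=S
input #5 (w=32): events B2->E, B1->T, B3->T, B5->S, B4->F; covers B1=T, B2=E, B3=T, B4=F, B5=S
input #6 (w=34): events B2->S, B1->T, B3->T, B5->E, B4->F; covers B1=T, B2=S, B3=T, B4=F, B5=E
input #7 (w=4): events B2->E, B1->T, B3->F, B5->S, B4->F; covers B1=T, B2=E, B3=F, B4=F, B5=S
input #8 (w=43): events B2->E, B1->F, B3->T, B5->E, B4->F; covers B1=F, B2=E, B3=T, B4=F, B5=E
pool-wide coverage (9 outcomes): B1=T, B1=F, B2=S, B2=E, B3=T, B3=F, B4=F, B5=S, B5=E
no size-1 subset reaches all 9 outcomes (best union: 5/9)
no size-2 subset reaches all 9 outcomes (best union: 8/9)
size 3: inputs {1, 6, 8} cover all 9 outcomes, and no lexicographically smaller subset of this size does

Answer: 1, 6, 8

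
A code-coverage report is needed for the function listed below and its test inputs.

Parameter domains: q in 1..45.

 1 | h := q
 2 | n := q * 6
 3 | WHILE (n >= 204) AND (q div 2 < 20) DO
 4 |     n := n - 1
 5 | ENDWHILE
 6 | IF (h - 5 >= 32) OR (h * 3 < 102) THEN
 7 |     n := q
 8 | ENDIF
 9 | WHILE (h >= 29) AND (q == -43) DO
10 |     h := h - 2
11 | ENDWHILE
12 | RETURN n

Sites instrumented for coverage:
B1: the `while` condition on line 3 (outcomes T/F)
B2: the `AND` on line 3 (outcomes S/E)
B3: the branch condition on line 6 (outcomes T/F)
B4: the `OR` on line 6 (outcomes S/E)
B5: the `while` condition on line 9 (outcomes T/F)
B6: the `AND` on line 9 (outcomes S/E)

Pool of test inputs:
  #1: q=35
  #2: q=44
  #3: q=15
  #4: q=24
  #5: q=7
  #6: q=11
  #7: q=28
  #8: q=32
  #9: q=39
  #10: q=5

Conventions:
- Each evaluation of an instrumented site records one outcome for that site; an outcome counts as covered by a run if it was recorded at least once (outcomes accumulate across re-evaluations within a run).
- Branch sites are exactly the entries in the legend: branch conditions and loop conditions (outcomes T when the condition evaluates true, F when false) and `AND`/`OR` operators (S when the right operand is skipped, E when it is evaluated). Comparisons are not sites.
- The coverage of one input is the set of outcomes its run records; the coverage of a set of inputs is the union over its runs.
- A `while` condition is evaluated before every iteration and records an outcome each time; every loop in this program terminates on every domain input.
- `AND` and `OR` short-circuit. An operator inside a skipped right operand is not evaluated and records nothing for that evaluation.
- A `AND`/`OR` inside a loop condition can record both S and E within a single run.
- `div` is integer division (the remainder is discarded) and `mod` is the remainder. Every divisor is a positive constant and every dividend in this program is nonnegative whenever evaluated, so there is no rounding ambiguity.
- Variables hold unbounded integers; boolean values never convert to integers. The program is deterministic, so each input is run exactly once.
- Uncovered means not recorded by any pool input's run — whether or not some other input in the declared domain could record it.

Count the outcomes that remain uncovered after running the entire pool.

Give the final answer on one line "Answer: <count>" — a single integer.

#1 (q=35) -> covered: B1=T, B1=F, B2=S, B2=E, B3=F, B4=E, B5=F, B6=E
#2 (q=44) -> covered: B1=F, B2=E, B3=T, B4=S, B5=F, B6=E
#3 (q=15) -> covered: B1=F, B2=S, B3=T, B4=E, B5=F, B6=S
#4 (q=24) -> covered: B1=F, B2=S, B3=T, B4=E, B5=F, B6=S
#5 (q=7) -> covered: B1=F, B2=S, B3=T, B4=E, B5=F, B6=S
#6 (q=11) -> covered: B1=F, B2=S, B3=T, B4=E, B5=F, B6=S
#7 (q=28) -> covered: B1=F, B2=S, B3=T, B4=E, B5=F, B6=S
#8 (q=32) -> covered: B1=F, B2=S, B3=T, B4=E, B5=F, B6=E
#9 (q=39) -> covered: B1=T, B1=F, B2=S, B2=E, B3=T, B4=S, B5=F, B6=E
#10 (q=5) -> covered: B1=F, B2=S, B3=T, B4=E, B5=F, B6=S
union over the pool: B1=T, B1=F, B2=S, B2=E, B3=T, B3=F, B4=S, B4=E, B5=F, B6=S, B6=E
uncovered (1 of 12): B5=T

Answer: 1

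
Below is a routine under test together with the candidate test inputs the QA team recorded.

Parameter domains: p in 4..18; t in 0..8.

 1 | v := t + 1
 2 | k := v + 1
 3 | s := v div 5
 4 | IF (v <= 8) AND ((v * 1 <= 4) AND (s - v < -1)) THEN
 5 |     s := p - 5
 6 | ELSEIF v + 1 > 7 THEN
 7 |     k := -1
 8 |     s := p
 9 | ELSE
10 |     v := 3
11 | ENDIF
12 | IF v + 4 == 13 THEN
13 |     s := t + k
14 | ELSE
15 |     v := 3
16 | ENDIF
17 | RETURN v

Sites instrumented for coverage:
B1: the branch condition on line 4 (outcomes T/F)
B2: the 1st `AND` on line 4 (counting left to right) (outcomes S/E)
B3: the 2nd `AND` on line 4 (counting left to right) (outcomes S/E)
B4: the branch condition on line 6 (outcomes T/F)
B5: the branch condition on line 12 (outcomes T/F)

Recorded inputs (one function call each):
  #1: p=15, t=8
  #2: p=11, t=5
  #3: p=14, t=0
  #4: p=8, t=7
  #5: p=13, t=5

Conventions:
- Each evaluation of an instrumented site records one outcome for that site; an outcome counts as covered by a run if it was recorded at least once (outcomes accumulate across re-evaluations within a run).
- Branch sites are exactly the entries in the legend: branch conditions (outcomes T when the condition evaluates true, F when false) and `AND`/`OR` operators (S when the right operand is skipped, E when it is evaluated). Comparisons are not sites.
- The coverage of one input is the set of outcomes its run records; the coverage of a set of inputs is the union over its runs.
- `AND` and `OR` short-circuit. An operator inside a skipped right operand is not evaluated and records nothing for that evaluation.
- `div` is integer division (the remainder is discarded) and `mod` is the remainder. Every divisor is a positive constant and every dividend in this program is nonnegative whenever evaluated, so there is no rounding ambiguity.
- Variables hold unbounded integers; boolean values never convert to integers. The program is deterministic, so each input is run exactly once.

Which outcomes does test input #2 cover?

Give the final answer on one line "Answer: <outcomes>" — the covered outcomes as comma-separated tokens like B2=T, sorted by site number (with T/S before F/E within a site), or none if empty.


Running input #2 (p=11, t=5), event by event:
  B2->E, B3->S, B1->F, B4->F, B5->F
collecting distinct outcomes: B1=F, B2=E, B3=S, B4=F, B5=F
Answer: B1=F, B2=E, B3=S, B4=F, B5=F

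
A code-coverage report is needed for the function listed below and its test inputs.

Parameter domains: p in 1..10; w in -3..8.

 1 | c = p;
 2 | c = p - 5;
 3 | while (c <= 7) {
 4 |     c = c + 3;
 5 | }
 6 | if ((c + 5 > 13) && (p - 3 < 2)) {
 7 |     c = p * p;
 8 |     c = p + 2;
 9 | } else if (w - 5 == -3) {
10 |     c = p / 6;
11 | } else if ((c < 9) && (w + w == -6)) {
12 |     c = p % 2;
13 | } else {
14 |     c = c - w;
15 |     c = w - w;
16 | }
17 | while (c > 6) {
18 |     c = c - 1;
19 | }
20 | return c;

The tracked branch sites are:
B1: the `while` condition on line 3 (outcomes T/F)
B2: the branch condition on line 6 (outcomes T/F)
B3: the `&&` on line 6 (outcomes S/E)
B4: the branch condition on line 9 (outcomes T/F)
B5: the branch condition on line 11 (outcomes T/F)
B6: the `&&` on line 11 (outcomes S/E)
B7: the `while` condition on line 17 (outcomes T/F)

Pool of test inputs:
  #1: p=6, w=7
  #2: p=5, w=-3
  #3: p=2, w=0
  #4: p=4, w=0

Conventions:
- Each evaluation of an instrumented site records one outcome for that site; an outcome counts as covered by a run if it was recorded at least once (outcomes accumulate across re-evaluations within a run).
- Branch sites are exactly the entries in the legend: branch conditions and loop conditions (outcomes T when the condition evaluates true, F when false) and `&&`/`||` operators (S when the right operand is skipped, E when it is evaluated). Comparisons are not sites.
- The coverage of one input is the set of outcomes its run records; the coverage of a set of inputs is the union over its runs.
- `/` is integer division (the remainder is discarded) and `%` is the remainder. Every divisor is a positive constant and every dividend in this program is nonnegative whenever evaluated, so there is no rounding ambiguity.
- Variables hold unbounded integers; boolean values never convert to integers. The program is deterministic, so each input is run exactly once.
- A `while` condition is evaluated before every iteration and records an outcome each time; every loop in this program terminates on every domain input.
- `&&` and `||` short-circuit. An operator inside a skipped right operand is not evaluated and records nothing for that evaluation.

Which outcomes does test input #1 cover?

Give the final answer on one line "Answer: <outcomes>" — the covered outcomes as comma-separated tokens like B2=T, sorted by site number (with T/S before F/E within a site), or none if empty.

Event log for input #1 (p=6, w=7):
  B1->T, B1->T, B1->T, B1->F, B3->E, B2->F, B4->F, B6->S, B5->F, B7->F
as a set, this run covers: B1=T, B1=F, B2=F, B3=E, B4=F, B5=F, B6=S, B7=F

Answer: B1=T, B1=F, B2=F, B3=E, B4=F, B5=F, B6=S, B7=F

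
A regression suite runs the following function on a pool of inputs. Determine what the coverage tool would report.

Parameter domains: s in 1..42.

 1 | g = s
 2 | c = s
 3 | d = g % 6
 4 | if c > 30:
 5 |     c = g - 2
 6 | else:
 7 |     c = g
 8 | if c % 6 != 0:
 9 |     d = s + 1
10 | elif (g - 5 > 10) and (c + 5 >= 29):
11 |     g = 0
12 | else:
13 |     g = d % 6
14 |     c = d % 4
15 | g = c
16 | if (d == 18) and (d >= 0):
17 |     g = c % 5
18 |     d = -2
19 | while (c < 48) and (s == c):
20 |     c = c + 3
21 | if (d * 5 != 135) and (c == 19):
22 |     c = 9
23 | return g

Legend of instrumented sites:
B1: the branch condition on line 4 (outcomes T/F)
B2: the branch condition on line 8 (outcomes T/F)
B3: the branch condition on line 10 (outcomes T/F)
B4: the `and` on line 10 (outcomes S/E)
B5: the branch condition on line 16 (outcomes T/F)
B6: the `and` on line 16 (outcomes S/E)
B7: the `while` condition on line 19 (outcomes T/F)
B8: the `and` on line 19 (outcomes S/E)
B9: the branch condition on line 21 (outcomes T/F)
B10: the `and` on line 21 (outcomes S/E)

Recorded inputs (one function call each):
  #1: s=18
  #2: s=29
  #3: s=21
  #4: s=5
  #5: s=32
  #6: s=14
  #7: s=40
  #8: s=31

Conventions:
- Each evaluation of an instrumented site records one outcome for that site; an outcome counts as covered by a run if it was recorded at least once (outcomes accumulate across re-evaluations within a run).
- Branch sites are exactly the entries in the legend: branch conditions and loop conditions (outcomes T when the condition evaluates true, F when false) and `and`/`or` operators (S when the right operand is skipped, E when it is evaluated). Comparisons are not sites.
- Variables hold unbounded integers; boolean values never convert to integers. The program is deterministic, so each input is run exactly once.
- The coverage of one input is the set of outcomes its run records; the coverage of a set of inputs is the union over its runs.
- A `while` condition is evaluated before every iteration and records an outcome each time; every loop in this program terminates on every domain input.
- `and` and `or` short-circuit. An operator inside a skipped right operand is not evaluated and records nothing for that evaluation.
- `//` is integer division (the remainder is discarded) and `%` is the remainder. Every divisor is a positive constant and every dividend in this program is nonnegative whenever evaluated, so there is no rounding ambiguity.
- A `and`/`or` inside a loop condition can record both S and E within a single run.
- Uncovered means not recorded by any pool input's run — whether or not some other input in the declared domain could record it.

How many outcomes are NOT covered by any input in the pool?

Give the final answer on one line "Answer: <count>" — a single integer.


test 1 (s=18) fires B1->F, B2->F, B4->E, B3->F, B6->S, B5->F, B8->E, B7->F, B10->E, B9->F; hits B1=F, B2=F, B3=F, B4=E, B5=F, B6=S, B7=F, B8=E, B9=F, B10=E
test 2 (s=29) fires B1->F, B2->T, B6->S, B5->F, B8->E, B7->T, B8->E, B7->F, B10->E, B9->F; hits B1=F, B2=T, B5=F, B6=S, B7=T, B7=F, B8=E, B9=F, B10=E
test 3 (s=21) fires B1->F, B2->T, B6->S, B5->F, B8->E, B7->T, B8->E, B7->F, B10->E, B9->F; hits B1=F, B2=T, B5=F, B6=S, B7=T, B7=F, B8=E, B9=F, B10=E
test 4 (s=5) fires B1->F, B2->T, B6->S, B5->F, B8->E, B7->T, B8->E, B7->F, B10->E, B9->F; hits B1=F, B2=T, B5=F, B6=S, B7=T, B7=F, B8=E, B9=F, B10=E
test 5 (s=32) fires B1->T, B2->F, B4->E, B3->T, B6->S, B5->F, B8->E, B7->F, B10->E, B9->F; hits B1=T, B2=F, B3=T, B4=E, B5=F, B6=S, B7=F, B8=E, B9=F, B10=E
test 6 (s=14) fires B1->F, B2->T, B6->S, B5->F, B8->E, B7->T, B8->E, B7->F, B10->E, B9->F; hits B1=F, B2=T, B5=F, B6=S, B7=T, B7=F, B8=E, B9=F, B10=E
test 7 (s=40) fires B1->T, B2->T, B6->S, B5->F, B8->E, B7->F, B10->E, B9->F; hits B1=T, B2=T, B5=F, B6=S, B7=F, B8=E, B9=F, B10=E
test 8 (s=31) fires B1->T, B2->T, B6->S, B5->F, B8->E, B7->F, B10->E, B9->F; hits B1=T, B2=T, B5=F, B6=S, B7=F, B8=E, B9=F, B10=E
union over the pool: B1=T, B1=F, B2=T, B2=F, B3=T, B3=F, B4=E, B5=F, B6=S, B7=T, B7=F, B8=E, B9=F, B10=E
uncovered (6 of 20): B4=S, B5=T, B6=E, B8=S, B9=T, B10=S
Answer: 6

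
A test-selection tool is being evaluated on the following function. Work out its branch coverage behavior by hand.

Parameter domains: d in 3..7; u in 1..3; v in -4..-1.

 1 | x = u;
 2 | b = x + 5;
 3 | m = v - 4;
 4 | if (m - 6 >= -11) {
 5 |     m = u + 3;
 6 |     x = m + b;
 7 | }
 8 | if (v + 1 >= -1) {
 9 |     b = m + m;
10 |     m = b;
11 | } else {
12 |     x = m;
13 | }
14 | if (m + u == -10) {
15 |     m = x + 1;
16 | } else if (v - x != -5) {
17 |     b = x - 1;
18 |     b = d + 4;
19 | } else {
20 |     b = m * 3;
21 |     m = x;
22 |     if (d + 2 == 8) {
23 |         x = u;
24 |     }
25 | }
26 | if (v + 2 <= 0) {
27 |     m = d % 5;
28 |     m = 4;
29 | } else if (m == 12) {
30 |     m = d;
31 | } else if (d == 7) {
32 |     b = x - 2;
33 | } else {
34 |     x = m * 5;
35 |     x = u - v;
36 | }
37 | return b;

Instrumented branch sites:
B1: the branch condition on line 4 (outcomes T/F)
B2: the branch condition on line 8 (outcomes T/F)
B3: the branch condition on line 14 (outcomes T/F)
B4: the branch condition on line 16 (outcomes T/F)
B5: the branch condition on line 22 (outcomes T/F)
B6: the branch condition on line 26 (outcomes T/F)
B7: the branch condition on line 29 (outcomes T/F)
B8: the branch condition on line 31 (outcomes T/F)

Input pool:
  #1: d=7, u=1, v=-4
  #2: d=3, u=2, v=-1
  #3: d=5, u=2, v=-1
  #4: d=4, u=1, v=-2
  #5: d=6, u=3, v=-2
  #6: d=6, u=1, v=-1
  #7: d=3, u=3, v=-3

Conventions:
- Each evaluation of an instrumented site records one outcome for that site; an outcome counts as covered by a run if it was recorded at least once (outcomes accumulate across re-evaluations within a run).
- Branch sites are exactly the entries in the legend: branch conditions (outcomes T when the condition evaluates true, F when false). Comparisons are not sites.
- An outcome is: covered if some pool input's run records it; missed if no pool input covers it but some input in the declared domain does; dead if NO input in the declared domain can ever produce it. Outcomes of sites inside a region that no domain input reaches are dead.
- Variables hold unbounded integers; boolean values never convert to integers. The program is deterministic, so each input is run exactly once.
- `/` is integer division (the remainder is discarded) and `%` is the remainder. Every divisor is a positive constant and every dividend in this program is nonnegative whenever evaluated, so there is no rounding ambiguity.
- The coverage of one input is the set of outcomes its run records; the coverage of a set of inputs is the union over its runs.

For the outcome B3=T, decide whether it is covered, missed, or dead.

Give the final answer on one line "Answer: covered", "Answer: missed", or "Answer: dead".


no pool input records B3=T
but domain input (d=3, u=2, v=-2) does record it -> reachable, so missed
Answer: missed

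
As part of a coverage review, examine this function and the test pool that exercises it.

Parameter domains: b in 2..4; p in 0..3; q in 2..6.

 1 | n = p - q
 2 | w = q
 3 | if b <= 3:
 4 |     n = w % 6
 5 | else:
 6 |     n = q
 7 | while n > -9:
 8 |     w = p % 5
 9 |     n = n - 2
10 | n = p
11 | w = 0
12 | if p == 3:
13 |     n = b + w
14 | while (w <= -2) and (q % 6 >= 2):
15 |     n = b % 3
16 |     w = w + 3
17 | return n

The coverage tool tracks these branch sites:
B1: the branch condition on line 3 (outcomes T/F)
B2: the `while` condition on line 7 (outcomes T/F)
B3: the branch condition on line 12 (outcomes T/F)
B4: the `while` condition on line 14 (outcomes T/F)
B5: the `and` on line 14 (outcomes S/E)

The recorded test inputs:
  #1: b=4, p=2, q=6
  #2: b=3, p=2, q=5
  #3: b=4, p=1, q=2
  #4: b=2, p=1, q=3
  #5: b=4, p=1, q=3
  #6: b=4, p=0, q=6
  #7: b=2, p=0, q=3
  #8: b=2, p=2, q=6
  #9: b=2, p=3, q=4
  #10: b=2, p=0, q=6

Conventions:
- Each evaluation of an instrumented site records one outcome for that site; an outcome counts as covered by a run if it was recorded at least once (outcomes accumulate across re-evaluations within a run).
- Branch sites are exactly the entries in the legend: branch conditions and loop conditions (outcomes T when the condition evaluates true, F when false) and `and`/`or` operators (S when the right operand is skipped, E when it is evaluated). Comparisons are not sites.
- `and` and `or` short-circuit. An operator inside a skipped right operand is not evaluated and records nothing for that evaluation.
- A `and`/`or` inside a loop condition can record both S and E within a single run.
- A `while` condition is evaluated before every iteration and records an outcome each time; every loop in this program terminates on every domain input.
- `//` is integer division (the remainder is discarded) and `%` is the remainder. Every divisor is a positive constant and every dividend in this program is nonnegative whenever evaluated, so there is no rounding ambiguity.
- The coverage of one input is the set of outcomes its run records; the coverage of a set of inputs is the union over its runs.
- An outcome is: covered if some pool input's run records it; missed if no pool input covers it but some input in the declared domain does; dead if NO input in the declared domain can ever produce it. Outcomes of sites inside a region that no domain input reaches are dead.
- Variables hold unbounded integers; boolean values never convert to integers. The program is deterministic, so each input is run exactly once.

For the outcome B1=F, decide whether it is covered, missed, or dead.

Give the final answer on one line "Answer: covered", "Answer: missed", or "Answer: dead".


B1=F is recorded by pool input(s) 1, 3, 5, 6 -> covered
Answer: covered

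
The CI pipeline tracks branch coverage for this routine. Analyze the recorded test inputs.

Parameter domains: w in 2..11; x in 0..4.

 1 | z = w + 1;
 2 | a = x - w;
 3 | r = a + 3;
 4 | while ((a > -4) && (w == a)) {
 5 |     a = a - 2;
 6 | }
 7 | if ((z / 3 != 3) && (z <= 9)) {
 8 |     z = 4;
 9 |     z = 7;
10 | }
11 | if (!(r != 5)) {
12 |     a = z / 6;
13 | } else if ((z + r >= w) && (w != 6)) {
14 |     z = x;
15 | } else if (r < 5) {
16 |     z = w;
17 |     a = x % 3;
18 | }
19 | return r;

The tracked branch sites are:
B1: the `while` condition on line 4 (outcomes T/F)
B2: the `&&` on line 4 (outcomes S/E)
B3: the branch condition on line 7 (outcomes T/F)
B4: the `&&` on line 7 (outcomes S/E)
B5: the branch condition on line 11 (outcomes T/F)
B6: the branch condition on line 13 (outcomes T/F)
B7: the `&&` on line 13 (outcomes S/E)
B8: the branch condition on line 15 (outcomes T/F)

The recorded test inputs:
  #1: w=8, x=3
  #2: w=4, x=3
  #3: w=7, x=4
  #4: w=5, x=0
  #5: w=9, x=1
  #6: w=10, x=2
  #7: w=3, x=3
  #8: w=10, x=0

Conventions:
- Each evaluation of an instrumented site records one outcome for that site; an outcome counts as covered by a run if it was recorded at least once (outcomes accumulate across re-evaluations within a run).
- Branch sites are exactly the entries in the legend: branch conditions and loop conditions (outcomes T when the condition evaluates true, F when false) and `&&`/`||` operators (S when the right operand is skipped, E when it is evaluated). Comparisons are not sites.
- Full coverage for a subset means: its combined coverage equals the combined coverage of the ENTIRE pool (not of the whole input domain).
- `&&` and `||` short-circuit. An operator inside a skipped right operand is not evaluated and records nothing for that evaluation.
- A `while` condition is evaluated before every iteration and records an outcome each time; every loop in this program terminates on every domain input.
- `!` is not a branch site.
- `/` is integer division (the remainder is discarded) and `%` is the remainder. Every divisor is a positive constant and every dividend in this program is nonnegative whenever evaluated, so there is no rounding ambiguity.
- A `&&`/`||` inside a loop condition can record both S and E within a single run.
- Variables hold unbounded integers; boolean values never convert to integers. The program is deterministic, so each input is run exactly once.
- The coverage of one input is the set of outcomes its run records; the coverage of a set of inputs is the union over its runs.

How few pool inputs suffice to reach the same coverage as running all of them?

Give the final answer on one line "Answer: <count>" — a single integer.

#1 (w=8, x=3) -> B2->S, B1->F, B4->S, B3->F, B5->F, B7->S, B6->F, B8->T; covered: B1=F, B2=S, B3=F, B4=S, B5=F, B6=F, B7=S, B8=T
#2 (w=4, x=3) -> B2->E, B1->F, B4->E, B3->T, B5->F, B7->E, B6->T; covered: B1=F, B2=E, B3=T, B4=E, B5=F, B6=T, B7=E
#3 (w=7, x=4) -> B2->E, B1->F, B4->E, B3->T, B5->F, B7->E, B6->T; covered: B1=F, B2=E, B3=T, B4=E, B5=F, B6=T, B7=E
#4 (w=5, x=0) -> B2->S, B1->F, B4->E, B3->T, B5->F, B7->E, B6->T; covered: B1=F, B2=S, B3=T, B4=E, B5=F, B6=T, B7=E
#5 (w=9, x=1) -> B2->S, B1->F, B4->S, B3->F, B5->F, B7->S, B6->F, B8->T; covered: B1=F, B2=S, B3=F, B4=S, B5=F, B6=F, B7=S, B8=T
#6 (w=10, x=2) -> B2->S, B1->F, B4->S, B3->F, B5->F, B7->S, B6->F, B8->T; covered: B1=F, B2=S, B3=F, B4=S, B5=F, B6=F, B7=S, B8=T
#7 (w=3, x=3) -> B2->E, B1->F, B4->E, B3->T, B5->F, B7->E, B6->T; covered: B1=F, B2=E, B3=T, B4=E, B5=F, B6=T, B7=E
#8 (w=10, x=0) -> B2->S, B1->F, B4->S, B3->F, B5->F, B7->S, B6->F, B8->T; covered: B1=F, B2=S, B3=F, B4=S, B5=F, B6=F, B7=S, B8=T
pool-wide coverage (13 outcomes): B1=F, B2=S, B2=E, B3=T, B3=F, B4=S, B4=E, B5=F, B6=T, B6=F, B7=S, B7=E, B8=T
checked all size-1 subsets: none covers 13 outcomes (max 8/13)
inputs {1, 2} (size 2) cover everything; no size-2 subset with a lexicographically smaller index list covers all 13

Answer: 2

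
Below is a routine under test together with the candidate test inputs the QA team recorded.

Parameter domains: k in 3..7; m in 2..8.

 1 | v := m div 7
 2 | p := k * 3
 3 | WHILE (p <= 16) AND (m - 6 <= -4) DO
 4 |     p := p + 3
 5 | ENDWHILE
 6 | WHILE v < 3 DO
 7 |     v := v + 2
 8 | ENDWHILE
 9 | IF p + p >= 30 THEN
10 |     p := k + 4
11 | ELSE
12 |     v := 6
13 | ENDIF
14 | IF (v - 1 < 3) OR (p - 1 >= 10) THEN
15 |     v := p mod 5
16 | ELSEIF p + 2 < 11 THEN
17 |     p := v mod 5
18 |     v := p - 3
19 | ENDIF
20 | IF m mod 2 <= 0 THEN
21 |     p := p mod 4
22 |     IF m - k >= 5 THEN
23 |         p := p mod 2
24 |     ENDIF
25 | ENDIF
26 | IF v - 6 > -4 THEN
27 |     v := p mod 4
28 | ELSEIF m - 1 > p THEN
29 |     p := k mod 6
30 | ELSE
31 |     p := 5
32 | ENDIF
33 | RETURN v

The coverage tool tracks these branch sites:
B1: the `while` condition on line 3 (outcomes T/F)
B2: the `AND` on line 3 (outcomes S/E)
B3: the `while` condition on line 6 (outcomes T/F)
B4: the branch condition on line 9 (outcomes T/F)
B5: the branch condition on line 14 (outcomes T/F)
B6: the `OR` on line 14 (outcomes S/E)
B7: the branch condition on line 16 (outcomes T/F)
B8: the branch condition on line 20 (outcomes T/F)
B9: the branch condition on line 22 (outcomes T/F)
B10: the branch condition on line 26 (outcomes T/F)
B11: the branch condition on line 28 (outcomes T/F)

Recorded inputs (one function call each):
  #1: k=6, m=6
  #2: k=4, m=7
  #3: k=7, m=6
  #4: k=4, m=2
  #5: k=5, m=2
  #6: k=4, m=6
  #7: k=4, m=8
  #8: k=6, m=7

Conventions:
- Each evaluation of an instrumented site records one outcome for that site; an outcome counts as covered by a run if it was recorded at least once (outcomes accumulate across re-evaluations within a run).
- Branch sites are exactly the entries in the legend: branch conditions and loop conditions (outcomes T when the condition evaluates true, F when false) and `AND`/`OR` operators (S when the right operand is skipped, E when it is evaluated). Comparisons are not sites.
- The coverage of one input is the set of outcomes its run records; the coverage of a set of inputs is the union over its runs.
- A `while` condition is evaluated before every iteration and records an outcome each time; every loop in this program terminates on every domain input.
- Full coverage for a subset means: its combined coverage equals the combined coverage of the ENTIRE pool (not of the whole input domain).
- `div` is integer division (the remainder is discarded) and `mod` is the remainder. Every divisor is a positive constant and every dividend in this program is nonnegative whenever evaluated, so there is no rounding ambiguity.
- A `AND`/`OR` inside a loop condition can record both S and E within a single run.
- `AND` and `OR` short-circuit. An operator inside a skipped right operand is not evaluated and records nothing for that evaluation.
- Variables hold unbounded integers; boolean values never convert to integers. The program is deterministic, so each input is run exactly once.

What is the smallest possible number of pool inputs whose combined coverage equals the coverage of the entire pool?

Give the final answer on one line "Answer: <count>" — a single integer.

input #1, k=6, m=6: events B2->S, B1->F, B3->T, B3->T, B3->F, B4->T, B6->E, B5->F, B7->F, B8->T, B9->F, B10->T; outcomes B1=F, B2=S, B3=T, B3=F, B4=T, B5=F, B6=E, B7=F, B8=T, B9=F, B10=T
input #2, k=4, m=7: events B2->E, B1->F, B3->T, B3->F, B4->F, B6->E, B5->T, B8->F, B10->F, B11->F; outcomes B1=F, B2=E, B3=T, B3=F, B4=F, B5=T, B6=E, B8=F, B10=F, B11=F
input #3, k=7, m=6: events B2->S, B1->F, B3->T, B3->T, B3->F, B4->T, B6->E, B5->T, B8->T, B9->F, B10->F, B11->T; outcomes B1=F, B2=S, B3=T, B3=F, B4=T, B5=T, B6=E, B8=T, B9=F, B10=F, B11=T
input #4, k=4, m=2: events B2->E, B1->T, B2->E, B1->T, B2->S, B1->F, B3->T, B3->T, B3->F, B4->T, B6->E, B5->F, B7->T, B8->T, ...; outcomes B1=T, B1=F, B2=S, B2=E, B3=T, B3=F, B4=T, B5=F, B6=E, B7=T, B8=T, B9=F, B10=F, B11=T
input #5, k=5, m=2: events B2->E, B1->T, B2->S, B1->F, B3->T, B3->T, B3->F, B4->T, B6->E, B5->F, B7->F, B8->T, B9->F, B10->T; outcomes B1=T, B1=F, B2=S, B2=E, B3=T, B3=F, B4=T, B5=F, B6=E, B7=F, B8=T, B9=F, B10=T
input #6, k=4, m=6: events B2->E, B1->F, B3->T, B3->T, B3->F, B4->F, B6->E, B5->T, B8->T, B9->F, B10->F, B11->T; outcomes B1=F, B2=E, B3=T, B3=F, B4=F, B5=T, B6=E, B8=T, B9=F, B10=F, B11=T
input #7, k=4, m=8: events B2->E, B1->F, B3->T, B3->F, B4->F, B6->E, B5->T, B8->T, B9->F, B10->F, B11->T; outcomes B1=F, B2=E, B3=T, B3=F, B4=F, B5=T, B6=E, B8=T, B9=F, B10=F, B11=T
input #8, k=6, m=7: events B2->S, B1->F, B3->T, B3->F, B4->T, B6->S, B5->T, B8->F, B10->F, B11->F; outcomes B1=F, B2=S, B3=T, B3=F, B4=T, B5=T, B6=S, B8=F, B10=F, B11=F
pool-wide coverage (21 outcomes): B1=T, B1=F, B2=S, B2=E, B3=T, B3=F, B4=T, B4=F, B5=T, B5=F, B6=S, B6=E, B7=T, B7=F, B8=T, B8=F, B9=F, B10=T, B10=F, B11=T, B11=F
no size-1 subset reaches all 21 outcomes (best union: 14/21)
no size-2 subset reaches all 21 outcomes (best union: 18/21)
no size-3 subset reaches all 21 outcomes (best union: 20/21)
at size 4, {1, 2, 4, 8} reaches all 21 outcomes; every lexicographically earlier size-4 subset fails

Answer: 4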